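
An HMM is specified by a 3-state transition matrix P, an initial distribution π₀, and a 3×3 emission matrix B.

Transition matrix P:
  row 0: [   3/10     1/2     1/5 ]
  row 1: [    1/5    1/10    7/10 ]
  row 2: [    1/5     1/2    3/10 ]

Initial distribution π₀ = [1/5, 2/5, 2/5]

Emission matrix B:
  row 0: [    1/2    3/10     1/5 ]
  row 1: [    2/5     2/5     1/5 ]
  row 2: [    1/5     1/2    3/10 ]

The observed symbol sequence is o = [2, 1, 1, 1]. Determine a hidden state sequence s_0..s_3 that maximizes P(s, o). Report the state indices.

path = [1, 2, 1, 2]

t=0: δ = [4.000e-02, 8.000e-02, 1.200e-01]  (obs o_0=2)
t=1: δ = [7.200e-03, 2.400e-02, 2.800e-02]  ψ = [2, 2, 1]  (obs o_1=1)
t=2: δ = [1.680e-03, 5.600e-03, 8.400e-03]  ψ = [2, 2, 1]  (obs o_2=1)
t=3: δ = [5.040e-04, 1.680e-03, 1.960e-03]  ψ = [2, 2, 1]  (obs o_3=1)
backtrack: best end state = 2; path = [1, 2, 1, 2]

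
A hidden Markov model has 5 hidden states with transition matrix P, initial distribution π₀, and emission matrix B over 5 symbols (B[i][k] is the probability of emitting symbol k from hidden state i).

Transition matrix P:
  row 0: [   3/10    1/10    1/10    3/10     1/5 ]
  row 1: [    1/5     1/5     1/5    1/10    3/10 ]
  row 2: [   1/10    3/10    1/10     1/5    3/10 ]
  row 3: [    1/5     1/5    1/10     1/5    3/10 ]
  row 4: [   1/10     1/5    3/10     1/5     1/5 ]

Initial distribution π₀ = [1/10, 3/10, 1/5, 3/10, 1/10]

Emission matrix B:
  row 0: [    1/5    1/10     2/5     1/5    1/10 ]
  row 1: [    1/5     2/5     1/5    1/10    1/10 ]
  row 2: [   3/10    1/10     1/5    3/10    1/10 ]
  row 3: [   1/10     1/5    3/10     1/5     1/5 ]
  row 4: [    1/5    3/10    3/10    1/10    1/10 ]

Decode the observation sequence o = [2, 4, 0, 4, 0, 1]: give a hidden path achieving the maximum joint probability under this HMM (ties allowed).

t=0: δ = [4.000e-02, 6.000e-02, 4.000e-02, 9.000e-02, 3.000e-02]  (obs o_0=2)
t=1: δ = [1.800e-03, 1.800e-03, 1.200e-03, 3.600e-03, 2.700e-03]  ψ = [3, 3, 1, 3, 3]  (obs o_1=4)
t=2: δ = [1.440e-04, 1.440e-04, 2.430e-04, 7.200e-05, 2.160e-04]  ψ = [3, 3, 4, 3, 3]  (obs o_2=0)
t=3: δ = [4.320e-06, 7.290e-06, 6.480e-06, 9.720e-06, 7.290e-06]  ψ = [0, 2, 4, 2, 2]  (obs o_3=4)
t=4: δ = [3.888e-07, 3.888e-07, 6.561e-07, 1.944e-07, 5.832e-07]  ψ = [3, 2, 4, 3, 3]  (obs o_4=0)
t=5: δ = [1.166e-08, 7.873e-08, 1.750e-08, 2.624e-08, 5.905e-08]  ψ = [0, 2, 4, 2, 2]  (obs o_5=1)
backtrack: best end state = 1; path = [3, 4, 2, 4, 2, 1]

path = [3, 4, 2, 4, 2, 1]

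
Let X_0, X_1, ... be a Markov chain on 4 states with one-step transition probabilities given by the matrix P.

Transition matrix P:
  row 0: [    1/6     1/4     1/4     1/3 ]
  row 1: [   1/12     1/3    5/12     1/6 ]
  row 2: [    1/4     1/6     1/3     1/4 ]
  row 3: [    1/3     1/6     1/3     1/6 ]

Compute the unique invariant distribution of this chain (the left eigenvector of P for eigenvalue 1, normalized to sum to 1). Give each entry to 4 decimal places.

π = [0.2144, 0.2214, 0.3339, 0.2302]

Balance equations π_j = Σ_i π_i·P[i][j]:
  π_0 = 1/6·π_0 + 1/12·π_1 + 1/4·π_2 + 1/3·π_3
  π_1 = 1/4·π_0 + 1/3·π_1 + 1/6·π_2 + 1/6·π_3
  π_2 = 1/4·π_0 + 5/12·π_1 + 1/3·π_2 + 1/3·π_3
  normalize: π_0 + π_1 + π_2 + π_3 = 1
Solving the linear system gives exactly π = [122/569, 126/569, 190/569, 131/569].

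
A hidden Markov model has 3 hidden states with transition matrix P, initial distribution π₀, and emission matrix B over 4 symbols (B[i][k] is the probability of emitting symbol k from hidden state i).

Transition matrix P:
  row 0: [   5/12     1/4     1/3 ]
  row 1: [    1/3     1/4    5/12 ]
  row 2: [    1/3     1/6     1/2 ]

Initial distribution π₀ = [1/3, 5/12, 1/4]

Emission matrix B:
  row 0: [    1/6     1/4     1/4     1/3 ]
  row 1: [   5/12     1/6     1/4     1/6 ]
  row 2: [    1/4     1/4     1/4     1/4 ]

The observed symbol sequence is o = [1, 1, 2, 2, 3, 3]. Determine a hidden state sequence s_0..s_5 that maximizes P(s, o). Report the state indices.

t=0: δ = [8.333e-02, 6.944e-02, 6.250e-02]  (obs o_0=1)
t=1: δ = [8.681e-03, 3.472e-03, 7.812e-03]  ψ = [0, 0, 2]  (obs o_1=1)
t=2: δ = [9.042e-04, 5.425e-04, 9.766e-04]  ψ = [0, 0, 2]  (obs o_2=2)
t=3: δ = [9.419e-05, 5.651e-05, 1.221e-04]  ψ = [0, 0, 2]  (obs o_3=2)
t=4: δ = [1.356e-05, 3.925e-06, 1.526e-05]  ψ = [2, 0, 2]  (obs o_4=3)
t=5: δ = [1.884e-06, 5.651e-07, 1.907e-06]  ψ = [0, 0, 2]  (obs o_5=3)
backtrack: best end state = 2; path = [2, 2, 2, 2, 2, 2]

path = [2, 2, 2, 2, 2, 2]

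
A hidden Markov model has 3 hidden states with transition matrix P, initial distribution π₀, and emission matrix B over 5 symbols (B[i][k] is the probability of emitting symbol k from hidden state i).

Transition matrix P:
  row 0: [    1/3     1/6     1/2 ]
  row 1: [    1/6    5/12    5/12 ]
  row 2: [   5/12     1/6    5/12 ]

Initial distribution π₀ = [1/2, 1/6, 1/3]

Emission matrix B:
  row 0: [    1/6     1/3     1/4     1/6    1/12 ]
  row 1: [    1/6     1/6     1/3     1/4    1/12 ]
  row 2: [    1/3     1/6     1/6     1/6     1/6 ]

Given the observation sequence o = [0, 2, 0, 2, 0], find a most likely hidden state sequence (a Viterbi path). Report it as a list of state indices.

t=0: δ = [8.333e-02, 2.778e-02, 1.111e-01]  (obs o_0=0)
t=1: δ = [1.157e-02, 6.173e-03, 7.716e-03]  ψ = [2, 2, 2]  (obs o_1=2)
t=2: δ = [6.430e-04, 4.287e-04, 1.929e-03]  ψ = [0, 1, 0]  (obs o_2=0)
t=3: δ = [2.009e-04, 1.072e-04, 1.340e-04]  ψ = [2, 2, 2]  (obs o_3=2)
t=4: δ = [1.116e-05, 7.442e-06, 3.349e-05]  ψ = [0, 1, 0]  (obs o_4=0)
backtrack: best end state = 2; path = [2, 0, 2, 0, 2]

path = [2, 0, 2, 0, 2]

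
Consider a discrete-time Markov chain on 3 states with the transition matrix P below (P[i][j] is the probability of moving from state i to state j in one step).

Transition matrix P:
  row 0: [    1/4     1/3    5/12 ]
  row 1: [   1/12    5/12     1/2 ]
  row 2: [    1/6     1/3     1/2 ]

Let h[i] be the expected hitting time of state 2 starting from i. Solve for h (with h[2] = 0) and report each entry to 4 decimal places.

h = [2.2373, 2.0339, 0.0000]

First-step conditioning: h[2] = 0; for i ≠ 2, h[i] = 1 + Σ_k P[i][k]·h[k].
  h[0] = 1 + 1/4·h[0] + 1/3·h[1]
  h[1] = 1 + 1/12·h[0] + 5/12·h[1]
Solving the 2×2 linear system over states ≠ 2 gives exactly h = [132/59, 120/59, 0] (h[2] = 0 is the target).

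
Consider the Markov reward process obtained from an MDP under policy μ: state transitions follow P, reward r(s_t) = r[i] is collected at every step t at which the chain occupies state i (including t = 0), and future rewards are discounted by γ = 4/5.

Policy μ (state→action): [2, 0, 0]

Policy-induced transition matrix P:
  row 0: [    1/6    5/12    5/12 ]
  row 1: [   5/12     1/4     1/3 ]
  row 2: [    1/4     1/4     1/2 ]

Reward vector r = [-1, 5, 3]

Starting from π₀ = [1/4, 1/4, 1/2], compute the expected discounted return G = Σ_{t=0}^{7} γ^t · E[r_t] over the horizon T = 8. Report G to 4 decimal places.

t=0: π = [0.2500, 0.2500, 0.5000], E[r] = 2.5000, γ^t·E[r] = 2.500000, running G = 2.500000
t=1: π = [0.2708, 0.2917, 0.4375], E[r] = 2.5000, γ^t·E[r] = 2.000000, running G = 4.500000
t=2: π = [0.2760, 0.2951, 0.4288], E[r] = 2.4861, γ^t·E[r] = 1.591111, running G = 6.091111
t=3: π = [0.2762, 0.2960, 0.4278], E[r] = 2.4873, γ^t·E[r] = 1.273481, running G = 7.364593
t=4: π = [0.2763, 0.2960, 0.4276], E[r] = 2.4868, γ^t·E[r] = 1.018588, running G = 8.383180
t=5: π = [0.2763, 0.2961, 0.4276], E[r] = 2.4869, γ^t·E[r] = 0.814894, running G = 9.198074
t=6: π = [0.2763, 0.2961, 0.4276], E[r] = 2.4868, γ^t·E[r] = 0.651910, running G = 9.849984
t=7: π = [0.2763, 0.2961, 0.4276], E[r] = 2.4868, γ^t·E[r] = 0.521529, running G = 10.371513

G = 10.3715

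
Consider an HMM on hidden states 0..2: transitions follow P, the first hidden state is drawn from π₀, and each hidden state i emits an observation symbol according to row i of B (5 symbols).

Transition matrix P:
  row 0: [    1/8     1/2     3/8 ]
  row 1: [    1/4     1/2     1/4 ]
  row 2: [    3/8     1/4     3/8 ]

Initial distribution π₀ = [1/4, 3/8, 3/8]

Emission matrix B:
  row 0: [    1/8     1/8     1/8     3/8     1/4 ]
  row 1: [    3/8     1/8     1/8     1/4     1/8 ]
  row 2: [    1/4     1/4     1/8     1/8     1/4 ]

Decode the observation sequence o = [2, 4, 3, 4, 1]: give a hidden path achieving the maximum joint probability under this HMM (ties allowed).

path = [2, 2, 0, 2, 2]

t=0: δ = [3.125e-02, 4.688e-02, 4.688e-02]  (obs o_0=2)
t=1: δ = [4.395e-03, 2.930e-03, 4.395e-03]  ψ = [2, 1, 2]  (obs o_1=4)
t=2: δ = [6.180e-04, 5.493e-04, 2.060e-04]  ψ = [2, 0, 0]  (obs o_2=3)
t=3: δ = [3.433e-05, 3.862e-05, 5.794e-05]  ψ = [1, 0, 0]  (obs o_3=4)
t=4: δ = [2.716e-06, 2.414e-06, 5.431e-06]  ψ = [2, 1, 2]  (obs o_4=1)
backtrack: best end state = 2; path = [2, 2, 0, 2, 2]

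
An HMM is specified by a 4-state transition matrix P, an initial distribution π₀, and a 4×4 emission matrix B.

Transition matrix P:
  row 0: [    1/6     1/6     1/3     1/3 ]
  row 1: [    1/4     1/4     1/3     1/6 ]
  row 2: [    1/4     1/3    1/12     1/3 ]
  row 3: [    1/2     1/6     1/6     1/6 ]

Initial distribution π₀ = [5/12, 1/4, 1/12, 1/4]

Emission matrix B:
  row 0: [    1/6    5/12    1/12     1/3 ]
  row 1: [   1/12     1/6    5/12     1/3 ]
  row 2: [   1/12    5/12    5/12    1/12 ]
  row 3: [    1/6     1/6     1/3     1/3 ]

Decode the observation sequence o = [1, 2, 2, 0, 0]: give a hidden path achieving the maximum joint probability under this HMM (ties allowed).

path = [0, 2, 3, 0, 3]

t=0: δ = [1.736e-01, 4.167e-02, 3.472e-02, 4.167e-02]  (obs o_0=1)
t=1: δ = [2.411e-03, 1.206e-02, 2.411e-02, 1.929e-02]  ψ = [0, 0, 0, 0]  (obs o_1=2)
t=2: δ = [8.038e-04, 3.349e-03, 1.674e-03, 2.679e-03]  ψ = [3, 2, 1, 2]  (obs o_2=2)
t=3: δ = [2.233e-04, 6.977e-05, 9.303e-05, 9.303e-05]  ψ = [3, 1, 1, 1]  (obs o_3=0)
t=4: δ = [7.752e-06, 3.101e-06, 6.202e-06, 1.240e-05]  ψ = [3, 0, 0, 0]  (obs o_4=0)
backtrack: best end state = 3; path = [0, 2, 3, 0, 3]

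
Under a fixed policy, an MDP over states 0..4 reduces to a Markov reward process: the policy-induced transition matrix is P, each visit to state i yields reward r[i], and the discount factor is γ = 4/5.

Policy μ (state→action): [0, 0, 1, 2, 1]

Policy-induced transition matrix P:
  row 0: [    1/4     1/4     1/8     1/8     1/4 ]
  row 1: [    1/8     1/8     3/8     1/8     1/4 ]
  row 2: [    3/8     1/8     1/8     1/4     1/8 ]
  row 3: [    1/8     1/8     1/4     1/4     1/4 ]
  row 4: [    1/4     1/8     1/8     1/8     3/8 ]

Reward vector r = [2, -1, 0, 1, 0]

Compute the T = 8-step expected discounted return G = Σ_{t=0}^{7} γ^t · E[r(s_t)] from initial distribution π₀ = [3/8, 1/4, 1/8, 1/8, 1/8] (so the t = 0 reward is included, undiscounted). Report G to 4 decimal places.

G = 2.1013

t=0: π = [0.3750, 0.2500, 0.1250, 0.1250, 0.1250], E[r] = 0.6250, γ^t·E[r] = 0.625000, running G = 0.625000
t=1: π = [0.2188, 0.1719, 0.2031, 0.1563, 0.2500], E[r] = 0.4219, γ^t·E[r] = 0.337500, running G = 0.962500
t=2: π = [0.2344, 0.1523, 0.1875, 0.1699, 0.2559], E[r] = 0.4863, γ^t·E[r] = 0.311250, running G = 1.273750
t=3: π = [0.2332, 0.1543, 0.1843, 0.1697, 0.2585], E[r] = 0.4817, γ^t·E[r] = 0.246625, running G = 1.520375
t=4: π = [0.2325, 0.1541, 0.1848, 0.1693, 0.2593], E[r] = 0.4802, γ^t·E[r] = 0.196688, running G = 1.717063
t=5: π = [0.2327, 0.1541, 0.1847, 0.1693, 0.2593], E[r] = 0.4805, γ^t·E[r] = 0.157461, running G = 1.874524
t=6: π = [0.2327, 0.1541, 0.1847, 0.1692, 0.2593], E[r] = 0.4805, γ^t·E[r] = 0.125961, running G = 2.000484
t=7: π = [0.2327, 0.1541, 0.1847, 0.1692, 0.2593], E[r] = 0.4805, γ^t·E[r] = 0.100767, running G = 2.101251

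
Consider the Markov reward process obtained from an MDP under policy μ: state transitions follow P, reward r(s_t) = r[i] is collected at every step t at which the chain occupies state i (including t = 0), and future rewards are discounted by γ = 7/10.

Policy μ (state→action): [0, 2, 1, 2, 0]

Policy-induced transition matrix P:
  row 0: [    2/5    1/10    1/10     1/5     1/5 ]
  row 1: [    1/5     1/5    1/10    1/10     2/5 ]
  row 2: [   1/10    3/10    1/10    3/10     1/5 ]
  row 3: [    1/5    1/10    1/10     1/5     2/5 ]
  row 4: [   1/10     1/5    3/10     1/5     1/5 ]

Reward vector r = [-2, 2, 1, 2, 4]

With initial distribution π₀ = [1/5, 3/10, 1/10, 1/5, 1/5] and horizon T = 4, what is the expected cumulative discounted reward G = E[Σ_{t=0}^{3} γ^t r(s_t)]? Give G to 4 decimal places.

G = 3.9638

t=0: π = [0.2000, 0.3000, 0.1000, 0.2000, 0.2000], E[r] = 1.5000, γ^t·E[r] = 1.500000, running G = 1.500000
t=1: π = [0.2100, 0.1700, 0.1400, 0.1800, 0.3000], E[r] = 1.6200, γ^t·E[r] = 1.134000, running G = 2.634000
t=2: π = [0.1980, 0.1750, 0.1600, 0.1970, 0.2700], E[r] = 1.5880, γ^t·E[r] = 0.778120, running G = 3.412120
t=3: π = [0.1966, 0.1765, 0.1540, 0.1985, 0.2744], E[r] = 1.6084, γ^t·E[r] = 0.551681, running G = 3.963801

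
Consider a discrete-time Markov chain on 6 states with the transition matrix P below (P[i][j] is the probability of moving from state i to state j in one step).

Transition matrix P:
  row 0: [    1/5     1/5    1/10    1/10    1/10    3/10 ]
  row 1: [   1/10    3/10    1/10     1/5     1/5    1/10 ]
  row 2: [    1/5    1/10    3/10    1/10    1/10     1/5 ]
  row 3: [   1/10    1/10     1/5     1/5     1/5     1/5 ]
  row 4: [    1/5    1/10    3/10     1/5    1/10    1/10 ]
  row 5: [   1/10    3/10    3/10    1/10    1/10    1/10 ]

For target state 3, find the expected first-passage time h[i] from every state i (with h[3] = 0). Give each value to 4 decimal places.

First-step conditioning: h[3] = 0; for i ≠ 3, h[i] = 1 + Σ_k P[i][k]·h[k].
  h[0] = 1 + 1/5·h[0] + 1/5·h[1] + 1/10·h[2] + 1/10·h[4] + 3/10·h[5]
  h[1] = 1 + 1/10·h[0] + 3/10·h[1] + 1/10·h[2] + 1/5·h[4] + 1/10·h[5]
  h[2] = 1 + 1/5·h[0] + 1/10·h[1] + 3/10·h[2] + 1/10·h[4] + 1/5·h[5]
  h[4] = 1 + 1/5·h[0] + 1/10·h[1] + 3/10·h[2] + 1/10·h[4] + 1/10·h[5]
  h[5] = 1 + 1/10·h[0] + 3/10·h[1] + 3/10·h[2] + 1/10·h[4] + 1/10·h[5]
Solving the 5×5 linear system over states ≠ 3 gives exactly h = [18152/2409, 5332/803, 6146/803, 0, 16636/2409, 18020/2409] (h[3] = 0 is the target).

h = [7.5351, 6.6401, 7.6538, 0.0000, 6.9058, 7.4803]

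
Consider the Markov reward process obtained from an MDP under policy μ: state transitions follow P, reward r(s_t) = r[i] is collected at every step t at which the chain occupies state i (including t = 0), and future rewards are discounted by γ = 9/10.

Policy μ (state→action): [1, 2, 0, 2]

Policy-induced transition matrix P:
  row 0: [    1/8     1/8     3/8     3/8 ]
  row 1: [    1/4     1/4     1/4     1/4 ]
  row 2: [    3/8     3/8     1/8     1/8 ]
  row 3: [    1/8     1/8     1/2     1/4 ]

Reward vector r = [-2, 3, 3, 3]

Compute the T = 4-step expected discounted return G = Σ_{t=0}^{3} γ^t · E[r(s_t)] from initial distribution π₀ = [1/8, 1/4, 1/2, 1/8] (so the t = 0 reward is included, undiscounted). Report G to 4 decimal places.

G = 6.7057

t=0: π = [0.1250, 0.2500, 0.5000, 0.1250], E[r] = 2.3750, γ^t·E[r] = 2.375000, running G = 2.375000
t=1: π = [0.2813, 0.2813, 0.2344, 0.2031], E[r] = 1.5938, γ^t·E[r] = 1.434375, running G = 3.809375
t=2: π = [0.2188, 0.2188, 0.3066, 0.2559], E[r] = 1.9063, γ^t·E[r] = 1.544063, running G = 5.353438
t=3: π = [0.2290, 0.2290, 0.3030, 0.2390], E[r] = 1.8550, γ^t·E[r] = 1.352281, running G = 6.705718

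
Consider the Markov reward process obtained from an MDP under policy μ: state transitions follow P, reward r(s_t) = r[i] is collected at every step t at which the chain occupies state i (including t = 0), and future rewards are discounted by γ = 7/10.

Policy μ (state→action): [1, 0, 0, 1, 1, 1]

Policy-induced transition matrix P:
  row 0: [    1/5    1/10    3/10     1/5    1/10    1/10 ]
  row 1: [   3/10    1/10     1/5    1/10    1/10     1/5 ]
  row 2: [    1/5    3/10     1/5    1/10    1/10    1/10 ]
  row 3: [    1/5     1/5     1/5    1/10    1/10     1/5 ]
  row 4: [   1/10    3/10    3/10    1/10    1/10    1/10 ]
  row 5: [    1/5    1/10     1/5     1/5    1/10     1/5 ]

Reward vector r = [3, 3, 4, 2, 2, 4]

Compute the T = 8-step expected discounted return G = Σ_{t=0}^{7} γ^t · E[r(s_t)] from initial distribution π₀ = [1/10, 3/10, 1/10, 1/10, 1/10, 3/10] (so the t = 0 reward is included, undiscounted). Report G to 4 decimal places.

t=0: π = [0.1000, 0.3000, 0.1000, 0.1000, 0.1000, 0.3000], E[r] = 3.2000, γ^t·E[r] = 3.200000, running G = 3.200000
t=1: π = [0.2200, 0.1500, 0.2200, 0.1400, 0.1000, 0.1700], E[r] = 3.1500, γ^t·E[r] = 2.205000, running G = 5.405000
t=2: π = [0.2050, 0.1780, 0.2320, 0.1390, 0.1000, 0.1460], E[r] = 3.1390, γ^t·E[r] = 1.538110, running G = 6.943110
t=3: π = [0.2078, 0.1803, 0.2305, 0.1351, 0.1000, 0.1463], E[r] = 3.1417, γ^t·E[r] = 1.077603, running G = 8.020713
t=4: π = [0.2080, 0.1796, 0.2308, 0.1354, 0.1000, 0.1462], E[r] = 3.1415, γ^t·E[r] = 0.754284, running G = 8.774997
t=5: π = [0.2080, 0.1797, 0.2308, 0.1354, 0.1000, 0.1461], E[r] = 3.1415, γ^t·E[r] = 0.527992, running G = 9.302989
t=6: π = [0.2080, 0.1797, 0.2308, 0.1354, 0.1000, 0.1461], E[r] = 3.1415, γ^t·E[r] = 0.369596, running G = 9.672585
t=7: π = [0.2080, 0.1797, 0.2308, 0.1354, 0.1000, 0.1461], E[r] = 3.1415, γ^t·E[r] = 0.258717, running G = 9.931302

G = 9.9313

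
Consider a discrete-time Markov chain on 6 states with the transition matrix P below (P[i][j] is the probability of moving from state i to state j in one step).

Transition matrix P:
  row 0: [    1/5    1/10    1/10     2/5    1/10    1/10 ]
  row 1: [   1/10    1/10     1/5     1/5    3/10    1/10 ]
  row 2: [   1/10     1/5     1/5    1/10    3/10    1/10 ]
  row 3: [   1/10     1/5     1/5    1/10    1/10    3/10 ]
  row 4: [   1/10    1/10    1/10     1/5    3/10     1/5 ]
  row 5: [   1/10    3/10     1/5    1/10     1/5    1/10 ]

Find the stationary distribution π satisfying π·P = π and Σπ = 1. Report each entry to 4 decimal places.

π = [0.1111, 0.1653, 0.1661, 0.1726, 0.2275, 0.1573]

Balance equations π_j = Σ_i π_i·P[i][j]:
  π_0 = 1/5·π_0 + 1/10·π_1 + 1/10·π_2 + 1/10·π_3 + 1/10·π_4 + 1/10·π_5
  π_1 = 1/10·π_0 + 1/10·π_1 + 1/5·π_2 + 1/5·π_3 + 1/10·π_4 + 3/10·π_5
  π_2 = 1/10·π_0 + 1/5·π_1 + 1/5·π_2 + 1/5·π_3 + 1/10·π_4 + 1/5·π_5
  π_3 = 2/5·π_0 + 1/5·π_1 + 1/10·π_2 + 1/10·π_3 + 1/5·π_4 + 1/10·π_5
  π_4 = 1/10·π_0 + 3/10·π_1 + 3/10·π_2 + 1/10·π_3 + 3/10·π_4 + 1/5·π_5
  normalize: π_0 + π_1 + π_2 + π_3 + π_4 + π_5 = 1
Solving the linear system gives exactly π = [1/9, 1052/6363, 2819/16968, 29/168, 5791/25452, 4003/25452].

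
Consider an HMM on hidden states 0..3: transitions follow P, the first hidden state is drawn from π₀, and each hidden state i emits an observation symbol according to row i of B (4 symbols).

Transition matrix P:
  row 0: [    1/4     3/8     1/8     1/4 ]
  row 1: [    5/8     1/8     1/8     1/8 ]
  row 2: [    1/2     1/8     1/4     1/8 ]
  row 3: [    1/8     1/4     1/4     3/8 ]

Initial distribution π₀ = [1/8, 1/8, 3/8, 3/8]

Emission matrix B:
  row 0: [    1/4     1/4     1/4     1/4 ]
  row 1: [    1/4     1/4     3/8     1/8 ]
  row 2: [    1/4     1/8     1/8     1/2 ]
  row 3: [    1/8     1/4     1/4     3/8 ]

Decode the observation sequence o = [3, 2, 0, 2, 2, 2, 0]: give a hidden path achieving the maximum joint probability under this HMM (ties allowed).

t=0: δ = [3.125e-02, 1.562e-02, 1.875e-01, 1.406e-01]  (obs o_0=3)
t=1: δ = [2.344e-02, 1.318e-02, 5.859e-03, 1.318e-02]  ψ = [2, 3, 2, 3]  (obs o_1=2)
t=2: δ = [2.060e-03, 2.197e-03, 8.240e-04, 7.324e-04]  ψ = [1, 0, 3, 0]  (obs o_2=0)
t=3: δ = [3.433e-04, 2.897e-04, 3.433e-05, 1.287e-04]  ψ = [1, 0, 1, 0]  (obs o_3=2)
t=4: δ = [4.526e-05, 4.828e-05, 5.364e-06, 2.146e-05]  ψ = [1, 0, 0, 0]  (obs o_4=2)
t=5: δ = [7.544e-06, 6.365e-06, 7.544e-07, 2.829e-06]  ψ = [1, 0, 1, 0]  (obs o_5=2)
t=6: δ = [9.945e-07, 7.072e-07, 2.357e-07, 2.357e-07]  ψ = [1, 0, 0, 0]  (obs o_6=0)
backtrack: best end state = 0; path = [3, 1, 0, 1, 0, 1, 0]

path = [3, 1, 0, 1, 0, 1, 0]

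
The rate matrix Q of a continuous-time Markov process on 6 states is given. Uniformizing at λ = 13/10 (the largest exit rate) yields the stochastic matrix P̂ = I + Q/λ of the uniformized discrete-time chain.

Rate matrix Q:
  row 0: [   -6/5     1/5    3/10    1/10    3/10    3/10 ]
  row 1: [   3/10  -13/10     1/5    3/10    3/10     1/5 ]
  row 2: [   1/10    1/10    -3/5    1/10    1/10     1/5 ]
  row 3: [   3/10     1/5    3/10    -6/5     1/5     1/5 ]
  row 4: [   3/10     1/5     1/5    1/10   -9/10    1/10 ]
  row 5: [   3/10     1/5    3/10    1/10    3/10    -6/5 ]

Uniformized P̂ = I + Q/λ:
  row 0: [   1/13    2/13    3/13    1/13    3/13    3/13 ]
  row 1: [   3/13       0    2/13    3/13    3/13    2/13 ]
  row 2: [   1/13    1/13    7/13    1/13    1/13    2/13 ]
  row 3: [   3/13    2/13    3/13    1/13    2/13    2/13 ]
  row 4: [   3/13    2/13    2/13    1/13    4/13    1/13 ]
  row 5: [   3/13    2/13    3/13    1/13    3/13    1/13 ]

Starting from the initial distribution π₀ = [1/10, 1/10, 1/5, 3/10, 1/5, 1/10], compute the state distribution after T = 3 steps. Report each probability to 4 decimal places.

t=0: π = [0.1000, 0.1000, 0.2000, 0.3000, 0.2000, 0.1000]
t=1: π = [0.1846, 0.1231, 0.2692, 0.0923, 0.1923, 0.1385]
t=2: π = [0.1609, 0.1142, 0.2893, 0.0959, 0.1970, 0.1426]
t=3: π = [0.1615, 0.1140, 0.2959, 0.0945, 0.1940, 0.1401]

π = [0.1615, 0.1140, 0.2959, 0.0945, 0.1940, 0.1401]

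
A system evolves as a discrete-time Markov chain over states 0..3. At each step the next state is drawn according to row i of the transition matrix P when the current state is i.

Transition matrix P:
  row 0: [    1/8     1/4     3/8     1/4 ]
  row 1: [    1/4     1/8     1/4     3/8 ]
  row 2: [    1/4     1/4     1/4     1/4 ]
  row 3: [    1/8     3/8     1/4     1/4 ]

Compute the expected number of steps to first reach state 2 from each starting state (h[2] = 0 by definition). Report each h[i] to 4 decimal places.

First-step conditioning: h[2] = 0; for i ≠ 2, h[i] = 1 + Σ_k P[i][k]·h[k].
  h[0] = 1 + 1/8·h[0] + 1/4·h[1] + 1/4·h[3]
  h[1] = 1 + 1/4·h[0] + 1/8·h[1] + 3/8·h[3]
  h[3] = 1 + 1/8·h[0] + 3/8·h[1] + 1/4·h[3]
Solving the 3×3 linear system over states ≠ 2 gives exactly h = [568/175, 128/35, 0, 648/175] (h[2] = 0 is the target).

h = [3.2457, 3.6571, 0.0000, 3.7029]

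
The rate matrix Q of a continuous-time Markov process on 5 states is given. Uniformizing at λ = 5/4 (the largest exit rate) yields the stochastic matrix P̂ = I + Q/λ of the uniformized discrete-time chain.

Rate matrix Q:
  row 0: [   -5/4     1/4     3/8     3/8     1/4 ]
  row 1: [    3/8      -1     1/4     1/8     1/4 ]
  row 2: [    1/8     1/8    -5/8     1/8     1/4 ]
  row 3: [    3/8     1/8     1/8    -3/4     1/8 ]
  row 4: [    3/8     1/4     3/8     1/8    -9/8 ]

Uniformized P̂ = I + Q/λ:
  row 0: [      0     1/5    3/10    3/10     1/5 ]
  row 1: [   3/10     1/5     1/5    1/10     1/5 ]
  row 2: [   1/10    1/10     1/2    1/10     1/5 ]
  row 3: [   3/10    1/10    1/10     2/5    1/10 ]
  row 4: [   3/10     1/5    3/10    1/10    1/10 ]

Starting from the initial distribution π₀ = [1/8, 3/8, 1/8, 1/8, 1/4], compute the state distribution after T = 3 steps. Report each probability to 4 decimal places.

t=0: π = [0.1250, 0.3750, 0.1250, 0.1250, 0.2500]
t=1: π = [0.2375, 0.1750, 0.2625, 0.1625, 0.1625]
t=2: π = [0.1763, 0.1575, 0.3025, 0.1963, 0.1675]
t=3: π = [0.1866, 0.1501, 0.3055, 0.1941, 0.1636]

π = [0.1866, 0.1501, 0.3055, 0.1941, 0.1636]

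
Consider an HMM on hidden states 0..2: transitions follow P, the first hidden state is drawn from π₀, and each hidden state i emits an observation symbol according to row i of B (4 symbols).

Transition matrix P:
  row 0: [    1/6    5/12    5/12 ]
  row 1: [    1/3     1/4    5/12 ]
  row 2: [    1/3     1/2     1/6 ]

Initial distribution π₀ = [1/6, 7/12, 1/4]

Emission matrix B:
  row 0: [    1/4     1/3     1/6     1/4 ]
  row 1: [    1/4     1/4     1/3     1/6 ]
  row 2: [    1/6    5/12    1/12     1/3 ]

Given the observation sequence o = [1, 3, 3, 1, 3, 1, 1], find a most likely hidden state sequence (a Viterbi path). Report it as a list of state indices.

t=0: δ = [5.556e-02, 1.458e-01, 1.042e-01]  (obs o_0=1)
t=1: δ = [1.215e-02, 8.681e-03, 2.025e-02]  ψ = [1, 2, 1]  (obs o_1=3)
t=2: δ = [1.688e-03, 1.688e-03, 1.688e-03]  ψ = [2, 2, 0]  (obs o_2=3)
t=3: δ = [1.875e-04, 2.110e-04, 2.930e-04]  ψ = [1, 2, 0]  (obs o_3=1)
t=4: δ = [2.442e-05, 2.442e-05, 2.930e-05]  ψ = [2, 2, 1]  (obs o_4=3)
t=5: δ = [3.256e-06, 3.663e-06, 4.240e-06]  ψ = [2, 2, 0]  (obs o_5=1)
t=6: δ = [4.711e-07, 5.299e-07, 6.359e-07]  ψ = [2, 2, 1]  (obs o_6=1)
backtrack: best end state = 2; path = [1, 0, 2, 1, 2, 1, 2]

path = [1, 0, 2, 1, 2, 1, 2]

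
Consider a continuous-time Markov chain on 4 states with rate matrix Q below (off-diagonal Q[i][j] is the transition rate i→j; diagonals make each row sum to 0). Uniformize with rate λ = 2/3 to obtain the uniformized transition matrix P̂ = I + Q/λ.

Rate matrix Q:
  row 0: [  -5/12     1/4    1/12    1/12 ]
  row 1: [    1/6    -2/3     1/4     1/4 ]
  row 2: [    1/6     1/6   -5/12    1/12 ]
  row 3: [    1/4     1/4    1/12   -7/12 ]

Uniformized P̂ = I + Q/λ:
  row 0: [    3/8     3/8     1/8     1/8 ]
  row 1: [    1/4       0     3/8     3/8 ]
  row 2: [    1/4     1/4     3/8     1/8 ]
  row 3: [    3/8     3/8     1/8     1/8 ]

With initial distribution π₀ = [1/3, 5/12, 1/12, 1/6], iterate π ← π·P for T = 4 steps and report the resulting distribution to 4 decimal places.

t=0: π = [0.3333, 0.4167, 0.0833, 0.1667]
t=1: π = [0.3125, 0.2083, 0.2500, 0.2292]
t=2: π = [0.3177, 0.2656, 0.2396, 0.1771]
t=3: π = [0.3118, 0.2454, 0.2513, 0.1914]
t=4: π = [0.3129, 0.2515, 0.2492, 0.1864]

π = [0.3129, 0.2515, 0.2492, 0.1864]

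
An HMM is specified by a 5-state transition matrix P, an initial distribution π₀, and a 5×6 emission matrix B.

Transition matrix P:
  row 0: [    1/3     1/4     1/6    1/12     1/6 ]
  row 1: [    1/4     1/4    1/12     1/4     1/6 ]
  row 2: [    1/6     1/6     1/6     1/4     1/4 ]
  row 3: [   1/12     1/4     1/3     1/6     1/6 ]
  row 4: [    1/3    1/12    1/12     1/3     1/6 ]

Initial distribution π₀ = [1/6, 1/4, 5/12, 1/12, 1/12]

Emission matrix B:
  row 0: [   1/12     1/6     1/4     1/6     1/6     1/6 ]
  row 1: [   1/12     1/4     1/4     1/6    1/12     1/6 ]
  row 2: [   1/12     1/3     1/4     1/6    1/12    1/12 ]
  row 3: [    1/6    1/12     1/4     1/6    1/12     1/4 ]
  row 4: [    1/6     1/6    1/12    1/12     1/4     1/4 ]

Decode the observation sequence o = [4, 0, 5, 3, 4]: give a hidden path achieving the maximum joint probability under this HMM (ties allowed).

t=0: δ = [2.778e-02, 2.083e-02, 3.472e-02, 6.944e-03, 2.083e-02]  (obs o_0=4)
t=1: δ = [7.716e-04, 5.787e-04, 4.823e-04, 1.447e-03, 1.447e-03]  ψ = [0, 0, 2, 2, 2]  (obs o_1=0)
t=2: δ = [8.038e-05, 6.028e-05, 4.019e-05, 1.206e-04, 6.028e-05]  ψ = [4, 3, 3, 4, 3]  (obs o_2=5)
t=3: δ = [4.465e-06, 5.023e-06, 6.698e-06, 3.349e-06, 1.674e-06]  ψ = [0, 3, 3, 3, 3]  (obs o_3=3)
t=4: δ = [2.481e-07, 1.047e-07, 9.303e-08, 1.395e-07, 4.186e-07]  ψ = [0, 1, 2, 2, 2]  (obs o_4=4)
backtrack: best end state = 4; path = [2, 4, 3, 2, 4]

path = [2, 4, 3, 2, 4]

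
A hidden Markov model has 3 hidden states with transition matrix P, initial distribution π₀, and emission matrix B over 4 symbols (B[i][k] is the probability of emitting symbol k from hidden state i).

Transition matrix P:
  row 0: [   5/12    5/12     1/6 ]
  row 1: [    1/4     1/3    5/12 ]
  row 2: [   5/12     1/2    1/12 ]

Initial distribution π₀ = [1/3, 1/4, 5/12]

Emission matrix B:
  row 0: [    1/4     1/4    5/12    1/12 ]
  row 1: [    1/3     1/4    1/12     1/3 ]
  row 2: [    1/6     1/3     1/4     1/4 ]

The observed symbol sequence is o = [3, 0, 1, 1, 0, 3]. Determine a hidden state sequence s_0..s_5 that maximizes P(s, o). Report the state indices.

t=0: δ = [2.778e-02, 8.333e-02, 1.042e-01]  (obs o_0=3)
t=1: δ = [1.085e-02, 1.736e-02, 5.787e-03]  ψ = [2, 2, 1]  (obs o_1=0)
t=2: δ = [1.130e-03, 1.447e-03, 2.411e-03]  ψ = [0, 1, 1]  (obs o_2=1)
t=3: δ = [2.512e-04, 3.014e-04, 2.009e-04]  ψ = [2, 2, 1]  (obs o_3=1)
t=4: δ = [2.616e-05, 3.489e-05, 2.093e-05]  ψ = [0, 0, 1]  (obs o_4=0)
t=5: δ = [9.085e-07, 3.876e-06, 3.634e-06]  ψ = [0, 1, 1]  (obs o_5=3)
backtrack: best end state = 1; path = [2, 1, 2, 0, 1, 1]

path = [2, 1, 2, 0, 1, 1]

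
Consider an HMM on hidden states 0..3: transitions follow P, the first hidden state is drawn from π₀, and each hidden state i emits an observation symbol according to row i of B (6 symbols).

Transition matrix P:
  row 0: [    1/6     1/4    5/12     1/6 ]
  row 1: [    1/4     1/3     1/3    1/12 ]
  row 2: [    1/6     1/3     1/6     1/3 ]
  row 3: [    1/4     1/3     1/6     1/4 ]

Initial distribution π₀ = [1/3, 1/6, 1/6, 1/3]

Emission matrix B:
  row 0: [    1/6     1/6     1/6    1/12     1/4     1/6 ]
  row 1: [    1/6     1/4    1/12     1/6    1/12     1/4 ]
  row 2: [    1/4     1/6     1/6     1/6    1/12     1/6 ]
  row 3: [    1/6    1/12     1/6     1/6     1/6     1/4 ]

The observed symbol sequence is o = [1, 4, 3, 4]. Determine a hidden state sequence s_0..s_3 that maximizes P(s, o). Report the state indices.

path = [1, 0, 2, 3]

t=0: δ = [5.556e-02, 4.167e-02, 2.778e-02, 2.778e-02]  (obs o_0=1)
t=1: δ = [2.604e-03, 1.157e-03, 1.929e-03, 1.543e-03]  ψ = [1, 0, 0, 0]  (obs o_1=4)
t=2: δ = [3.617e-05, 1.085e-04, 1.808e-04, 1.072e-04]  ψ = [0, 0, 0, 2]  (obs o_2=3)
t=3: δ = [7.535e-06, 5.023e-06, 3.014e-06, 1.005e-05]  ψ = [2, 2, 1, 2]  (obs o_3=4)
backtrack: best end state = 3; path = [1, 0, 2, 3]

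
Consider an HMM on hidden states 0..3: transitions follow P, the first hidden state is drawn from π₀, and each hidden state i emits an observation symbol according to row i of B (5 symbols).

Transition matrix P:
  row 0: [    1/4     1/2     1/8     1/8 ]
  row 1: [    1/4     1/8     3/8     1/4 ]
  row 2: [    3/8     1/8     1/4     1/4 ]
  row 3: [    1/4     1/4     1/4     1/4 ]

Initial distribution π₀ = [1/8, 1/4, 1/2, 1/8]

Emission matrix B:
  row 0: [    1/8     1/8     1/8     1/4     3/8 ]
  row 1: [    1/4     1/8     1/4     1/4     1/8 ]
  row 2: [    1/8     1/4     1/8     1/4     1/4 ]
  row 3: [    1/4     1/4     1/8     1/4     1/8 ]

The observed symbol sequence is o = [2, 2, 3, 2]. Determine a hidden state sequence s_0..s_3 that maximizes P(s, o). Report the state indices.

path = [1, 2, 0, 1]

t=0: δ = [1.562e-02, 6.250e-02, 6.250e-02, 1.562e-02]  (obs o_0=2)
t=1: δ = [2.930e-03, 1.953e-03, 2.930e-03, 1.953e-03]  ψ = [2, 0, 1, 1]  (obs o_1=2)
t=2: δ = [2.747e-04, 3.662e-04, 1.831e-04, 1.831e-04]  ψ = [2, 0, 1, 2]  (obs o_2=3)
t=3: δ = [1.144e-05, 3.433e-05, 1.717e-05, 1.144e-05]  ψ = [1, 0, 1, 1]  (obs o_3=2)
backtrack: best end state = 1; path = [1, 2, 0, 1]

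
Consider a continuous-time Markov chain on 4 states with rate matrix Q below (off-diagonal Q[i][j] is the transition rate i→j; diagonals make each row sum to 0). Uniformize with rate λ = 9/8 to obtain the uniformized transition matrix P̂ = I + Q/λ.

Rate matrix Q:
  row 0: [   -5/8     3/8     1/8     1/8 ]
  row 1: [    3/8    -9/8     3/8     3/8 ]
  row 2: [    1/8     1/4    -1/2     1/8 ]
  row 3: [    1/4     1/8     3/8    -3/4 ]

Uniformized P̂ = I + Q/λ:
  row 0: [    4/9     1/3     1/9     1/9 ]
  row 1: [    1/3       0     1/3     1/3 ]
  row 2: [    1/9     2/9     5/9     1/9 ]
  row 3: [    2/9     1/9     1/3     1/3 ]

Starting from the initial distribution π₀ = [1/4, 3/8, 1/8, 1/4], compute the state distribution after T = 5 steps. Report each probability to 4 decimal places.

t=0: π = [0.2500, 0.3750, 0.1250, 0.2500]
t=1: π = [0.3056, 0.1389, 0.3056, 0.2500]
t=2: π = [0.2716, 0.1975, 0.3333, 0.1975]
t=3: π = [0.2675, 0.1866, 0.3471, 0.1989]
t=4: π = [0.2638, 0.1884, 0.3510, 0.1968]
t=5: π = [0.2628, 0.1878, 0.3527, 0.1967]

π = [0.2628, 0.1878, 0.3527, 0.1967]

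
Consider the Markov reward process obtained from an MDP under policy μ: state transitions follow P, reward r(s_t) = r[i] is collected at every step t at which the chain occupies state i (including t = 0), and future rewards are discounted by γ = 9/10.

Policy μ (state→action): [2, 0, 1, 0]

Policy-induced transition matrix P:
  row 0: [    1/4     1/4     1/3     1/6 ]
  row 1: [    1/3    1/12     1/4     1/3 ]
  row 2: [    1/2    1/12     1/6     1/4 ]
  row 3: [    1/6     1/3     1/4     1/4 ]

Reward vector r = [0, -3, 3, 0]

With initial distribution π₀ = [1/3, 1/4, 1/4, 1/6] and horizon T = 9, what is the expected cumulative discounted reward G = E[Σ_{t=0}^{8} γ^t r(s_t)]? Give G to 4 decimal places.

G = 0.9578

t=0: π = [0.3333, 0.2500, 0.2500, 0.1667], E[r] = 0.0000, γ^t·E[r] = 0.000000, running G = 0.000000
t=1: π = [0.3194, 0.1806, 0.2569, 0.2431], E[r] = 0.2292, γ^t·E[r] = 0.206250, running G = 0.206250
t=2: π = [0.3090, 0.1973, 0.2552, 0.2384], E[r] = 0.1736, γ^t·E[r] = 0.140625, running G = 0.346875
t=3: π = [0.3104, 0.1944, 0.2545, 0.2407], E[r] = 0.1801, γ^t·E[r] = 0.131309, running G = 0.478184
t=4: π = [0.3098, 0.1952, 0.2547, 0.2403], E[r] = 0.1783, γ^t·E[r] = 0.116960, running G = 0.595143
t=5: π = [0.3099, 0.1950, 0.2546, 0.2405], E[r] = 0.1786, γ^t·E[r] = 0.105485, running G = 0.700628
t=6: π = [0.3099, 0.1951, 0.2546, 0.2404], E[r] = 0.1785, γ^t·E[r] = 0.094880, running G = 0.795508
t=7: π = [0.3099, 0.1951, 0.2546, 0.2404], E[r] = 0.1786, γ^t·E[r] = 0.085405, running G = 0.880913
t=8: π = [0.3099, 0.1951, 0.2546, 0.2404], E[r] = 0.1786, γ^t·E[r] = 0.076861, running G = 0.957774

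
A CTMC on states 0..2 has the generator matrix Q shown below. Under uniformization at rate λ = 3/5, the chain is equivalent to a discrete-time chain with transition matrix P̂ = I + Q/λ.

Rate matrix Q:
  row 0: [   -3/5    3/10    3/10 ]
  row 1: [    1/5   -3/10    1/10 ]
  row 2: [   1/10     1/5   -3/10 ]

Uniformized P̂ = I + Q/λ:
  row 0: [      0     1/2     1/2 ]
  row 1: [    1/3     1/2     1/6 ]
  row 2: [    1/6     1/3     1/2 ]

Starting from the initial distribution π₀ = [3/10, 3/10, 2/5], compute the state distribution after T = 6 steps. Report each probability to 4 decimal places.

π = [0.2059, 0.4412, 0.3529]

t=0: π = [0.3000, 0.3000, 0.4000]
t=1: π = [0.1667, 0.4333, 0.4000]
t=2: π = [0.2111, 0.4333, 0.3556]
t=3: π = [0.2037, 0.4407, 0.3556]
t=4: π = [0.2062, 0.4407, 0.3531]
t=5: π = [0.2058, 0.4412, 0.3531]
t=6: π = [0.2059, 0.4412, 0.3529]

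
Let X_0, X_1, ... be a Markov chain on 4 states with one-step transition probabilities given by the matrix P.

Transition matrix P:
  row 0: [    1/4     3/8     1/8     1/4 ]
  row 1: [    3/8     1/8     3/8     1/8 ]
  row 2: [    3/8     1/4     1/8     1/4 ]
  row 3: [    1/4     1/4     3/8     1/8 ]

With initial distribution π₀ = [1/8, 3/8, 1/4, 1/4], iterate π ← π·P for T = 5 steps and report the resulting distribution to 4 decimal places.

t=0: π = [0.1250, 0.3750, 0.2500, 0.2500]
t=1: π = [0.3281, 0.2188, 0.2813, 0.1719]
t=2: π = [0.3125, 0.2637, 0.2227, 0.2012]
t=3: π = [0.3108, 0.2561, 0.2412, 0.1919]
t=4: π = [0.3122, 0.2568, 0.2370, 0.1940]
t=5: π = [0.3117, 0.2569, 0.2377, 0.1936]

π = [0.3117, 0.2569, 0.2377, 0.1936]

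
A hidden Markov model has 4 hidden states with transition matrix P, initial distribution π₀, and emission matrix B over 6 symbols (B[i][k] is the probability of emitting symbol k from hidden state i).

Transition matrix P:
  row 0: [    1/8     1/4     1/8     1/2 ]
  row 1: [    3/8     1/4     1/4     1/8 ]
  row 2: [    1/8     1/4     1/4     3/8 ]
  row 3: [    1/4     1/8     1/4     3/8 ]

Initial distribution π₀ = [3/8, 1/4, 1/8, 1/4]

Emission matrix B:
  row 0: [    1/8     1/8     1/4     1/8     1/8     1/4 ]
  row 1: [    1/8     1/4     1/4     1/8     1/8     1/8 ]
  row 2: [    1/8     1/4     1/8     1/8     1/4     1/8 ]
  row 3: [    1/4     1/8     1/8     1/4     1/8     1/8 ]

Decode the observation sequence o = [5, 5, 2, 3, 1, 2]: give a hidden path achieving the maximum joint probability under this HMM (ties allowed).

path = [0, 3, 0, 3, 2, 1]

t=0: δ = [9.375e-02, 3.125e-02, 1.562e-02, 3.125e-02]  (obs o_0=5)
t=1: δ = [2.930e-03, 2.930e-03, 1.465e-03, 5.859e-03]  ψ = [0, 0, 0, 0]  (obs o_1=5)
t=2: δ = [3.662e-04, 1.831e-04, 1.831e-04, 2.747e-04]  ψ = [3, 0, 3, 3]  (obs o_2=2)
t=3: δ = [8.583e-06, 1.144e-05, 8.583e-06, 4.578e-05]  ψ = [1, 0, 3, 0]  (obs o_3=3)
t=4: δ = [1.431e-06, 1.431e-06, 2.861e-06, 2.146e-06]  ψ = [3, 3, 3, 3]  (obs o_4=1)
t=5: δ = [1.341e-07, 1.788e-07, 8.941e-08, 1.341e-07]  ψ = [1, 2, 2, 2]  (obs o_5=2)
backtrack: best end state = 1; path = [0, 3, 0, 3, 2, 1]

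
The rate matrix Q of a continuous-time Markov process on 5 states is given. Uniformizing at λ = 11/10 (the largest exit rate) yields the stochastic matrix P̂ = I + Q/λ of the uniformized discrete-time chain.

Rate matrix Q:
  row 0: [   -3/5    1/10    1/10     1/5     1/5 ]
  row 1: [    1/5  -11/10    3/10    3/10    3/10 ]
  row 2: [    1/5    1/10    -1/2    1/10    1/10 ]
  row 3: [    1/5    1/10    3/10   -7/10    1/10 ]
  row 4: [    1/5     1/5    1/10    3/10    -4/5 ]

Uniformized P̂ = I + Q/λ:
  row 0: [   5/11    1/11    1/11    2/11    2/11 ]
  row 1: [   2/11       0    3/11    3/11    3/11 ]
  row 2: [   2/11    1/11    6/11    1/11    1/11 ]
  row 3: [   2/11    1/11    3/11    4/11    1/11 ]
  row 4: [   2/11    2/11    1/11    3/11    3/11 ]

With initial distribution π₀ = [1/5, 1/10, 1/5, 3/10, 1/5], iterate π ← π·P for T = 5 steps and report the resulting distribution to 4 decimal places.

t=0: π = [0.2000, 0.1000, 0.2000, 0.3000, 0.2000]
t=1: π = [0.2364, 0.1000, 0.2545, 0.2455, 0.1636]
t=2: π = [0.2463, 0.0967, 0.2694, 0.2273, 0.1603]
t=3: π = [0.2490, 0.0967, 0.2723, 0.2220, 0.1600]
t=4: π = [0.2497, 0.0967, 0.2726, 0.2208, 0.1602]
t=5: π = [0.2499, 0.0967, 0.2725, 0.2205, 0.1603]

π = [0.2499, 0.0967, 0.2725, 0.2205, 0.1603]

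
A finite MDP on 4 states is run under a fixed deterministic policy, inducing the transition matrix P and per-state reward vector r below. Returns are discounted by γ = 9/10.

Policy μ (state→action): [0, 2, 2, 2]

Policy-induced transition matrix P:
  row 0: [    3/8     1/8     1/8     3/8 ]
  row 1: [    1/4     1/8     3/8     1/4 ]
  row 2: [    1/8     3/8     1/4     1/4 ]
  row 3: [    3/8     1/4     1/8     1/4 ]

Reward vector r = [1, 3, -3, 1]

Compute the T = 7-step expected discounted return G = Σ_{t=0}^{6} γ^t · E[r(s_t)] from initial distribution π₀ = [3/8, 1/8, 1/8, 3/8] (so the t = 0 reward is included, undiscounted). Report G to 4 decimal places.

G = 3.4362

t=0: π = [0.3750, 0.1250, 0.1250, 0.3750], E[r] = 0.7500, γ^t·E[r] = 0.750000, running G = 0.750000
t=1: π = [0.3281, 0.2031, 0.1719, 0.2969], E[r] = 0.7188, γ^t·E[r] = 0.646875, running G = 1.396875
t=2: π = [0.3066, 0.2051, 0.1973, 0.2910], E[r] = 0.6211, γ^t·E[r] = 0.503086, running G = 1.899961
t=3: π = [0.3000, 0.2107, 0.2009, 0.2883], E[r] = 0.6177, γ^t·E[r] = 0.450286, running G = 2.350247
t=4: π = [0.2984, 0.2113, 0.2028, 0.2875], E[r] = 0.6114, γ^t·E[r] = 0.401132, running G = 2.751379
t=5: π = [0.2979, 0.2116, 0.2032, 0.2873], E[r] = 0.6106, γ^t·E[r] = 0.360555, running G = 3.111934
t=6: π = [0.2978, 0.2117, 0.2033, 0.2872], E[r] = 0.6102, γ^t·E[r] = 0.324280, running G = 3.436214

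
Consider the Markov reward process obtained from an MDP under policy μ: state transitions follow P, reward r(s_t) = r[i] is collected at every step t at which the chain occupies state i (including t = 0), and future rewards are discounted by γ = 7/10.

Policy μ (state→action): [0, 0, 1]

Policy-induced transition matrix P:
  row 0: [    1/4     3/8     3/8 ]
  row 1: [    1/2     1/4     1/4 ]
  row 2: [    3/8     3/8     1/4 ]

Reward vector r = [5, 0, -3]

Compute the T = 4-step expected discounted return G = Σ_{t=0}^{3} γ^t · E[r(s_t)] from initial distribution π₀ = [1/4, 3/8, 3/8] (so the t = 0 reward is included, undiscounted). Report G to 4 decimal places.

t=0: π = [0.2500, 0.3750, 0.3750], E[r] = 0.1250, γ^t·E[r] = 0.125000, running G = 0.125000
t=1: π = [0.3906, 0.3281, 0.2813], E[r] = 1.1094, γ^t·E[r] = 0.776563, running G = 0.901563
t=2: π = [0.3672, 0.3340, 0.2988], E[r] = 0.9395, γ^t·E[r] = 0.460332, running G = 1.361895
t=3: π = [0.3708, 0.3333, 0.2959], E[r] = 0.9666, γ^t·E[r] = 0.331528, running G = 1.693422

G = 1.6934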